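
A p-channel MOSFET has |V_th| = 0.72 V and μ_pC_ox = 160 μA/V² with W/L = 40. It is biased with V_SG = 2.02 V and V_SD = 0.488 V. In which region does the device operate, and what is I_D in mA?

k_p = μ_pC_ox · (W/L) = 6.4 mA/V².
V_ov = V_SG − |V_th| = 2.02 − 0.72 = 1.3 V.
Since V_SD = 0.488 V < V_ov = 1.3 V, the device is in the triode region.
I_D = k_p [V_ov · V_SD − ½ V_SD²] = 6.4 × [1.3 × 0.488 − 0.5 × 0.488²] = 3.3 mA.

Triode; I_D = 3.30 mA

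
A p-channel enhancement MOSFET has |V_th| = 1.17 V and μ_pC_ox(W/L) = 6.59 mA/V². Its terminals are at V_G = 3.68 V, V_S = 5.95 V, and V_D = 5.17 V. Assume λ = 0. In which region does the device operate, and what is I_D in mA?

V_SG = V_S − V_G = 5.95 − 3.68 = 2.27 V; V_SD = V_S − V_D = 5.95 − 5.17 = 0.78 V.
V_ov = V_SG − |V_th| = 2.27 − 1.17 = 1.1 V.
Since V_SD = 0.78 V < V_ov = 1.1 V, the device is in the triode region.
I_D = k_p [V_ov · V_SD − ½ V_SD²] = 6.59 × [1.1 × 0.78 − 0.5 × 0.78²] = 3.65 mA.

Triode; I_D = 3.65 mA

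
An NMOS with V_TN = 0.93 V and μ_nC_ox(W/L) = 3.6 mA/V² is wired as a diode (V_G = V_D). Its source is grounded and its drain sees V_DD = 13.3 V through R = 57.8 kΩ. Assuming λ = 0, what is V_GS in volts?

V_GS = 1.27 V

With gate tied to drain, V_GS = V_DS ≥ V_GS − V_TN, so the device is in saturation.
KCL at the drain: ½ k_n (V_GS − V_TN)² = (V_DD − V_GS)/R.
Let x = V_GS − 0.93. Then 104 x² + x − 12.37 = 0, giving x = 0.34 V (positive root), so V_GS = 1.27 V.
I_D = (V_DD − V_GS)/R = (13.3 − 1.27) / 57.8 = 0.208 mA.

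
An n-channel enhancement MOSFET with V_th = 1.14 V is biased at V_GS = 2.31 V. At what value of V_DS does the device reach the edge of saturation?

The boundary between triode and saturation is V_DS = V_GS − V_th = V_ov.
V_ov = 2.31 − 1.14 = 1.17 V.

V_DS,sat = 1.17 V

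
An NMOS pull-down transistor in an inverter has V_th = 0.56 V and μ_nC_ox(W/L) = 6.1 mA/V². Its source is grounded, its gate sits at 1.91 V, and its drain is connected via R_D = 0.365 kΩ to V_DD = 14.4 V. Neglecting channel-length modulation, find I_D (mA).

I_D = 5.56 mA

V_GS = V_G = 1.91 V, so V_ov = 1.91 − 0.56 = 1.35 V.
Assume saturation: I_D = ½ k_n V_ov² = 0.5 × 6.1 × 1.35² = 5.56 mA, giving V_DS = V_DD − I_D R_D = 14.4 − 5.56 × 0.365 = 12.4 V.
V_DS = 12.4 V ≥ V_ov = 1.35 V, confirming saturation.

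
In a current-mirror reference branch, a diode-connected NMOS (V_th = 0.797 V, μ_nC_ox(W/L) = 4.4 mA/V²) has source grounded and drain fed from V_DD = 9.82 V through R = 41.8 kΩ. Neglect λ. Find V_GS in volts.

V_GS = 1.10 V

With gate tied to drain, V_GS = V_DS ≥ V_GS − V_th, so the device is in saturation.
KCL at the drain: ½ k_n (V_GS − V_th)² = (V_DD − V_GS)/R.
Let x = V_GS − 0.797. Then 92 x² + x − 9.023 = 0, giving x = 0.308 V (positive root), so V_GS = 1.1 V.
I_D = (V_DD − V_GS)/R = (9.82 − 1.1) / 41.8 = 0.208 mA.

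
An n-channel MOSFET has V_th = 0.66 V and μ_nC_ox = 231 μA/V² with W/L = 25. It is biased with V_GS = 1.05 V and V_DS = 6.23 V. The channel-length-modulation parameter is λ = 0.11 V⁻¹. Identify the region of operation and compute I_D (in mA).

Saturation; I_D = 0.740 mA

k_n = μ_nC_ox · (W/L) = 5.775 mA/V².
V_ov = V_GS − V_th = 1.05 − 0.66 = 0.39 V.
Since V_DS = 6.23 V ≥ V_ov = 0.39 V, the device is in saturation.
I_D = ½ k_n V_ov² (1 + λ V_DS) = 0.5 × 5.775 × 0.39² × (1 + 0.11 × 6.23) = 0.74 mA.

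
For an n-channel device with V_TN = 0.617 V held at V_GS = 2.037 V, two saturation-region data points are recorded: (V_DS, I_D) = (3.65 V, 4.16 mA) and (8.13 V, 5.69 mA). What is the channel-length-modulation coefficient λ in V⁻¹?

With V_GS fixed, I_D ∝ (1 + λ V_DS) in saturation, so I_D2/I_D1 = (1 + λ V_DS2)/(1 + λ V_DS1).
5.69/4.16 = 1.368 = (1 + 8.13 λ)/(1 + 3.65 λ).
Solving: λ (I_D1 V_DS2 − I_D2 V_DS1) = I_D2 − I_D1, so λ = (5.69 − 4.16) / (4.16 × 8.13 − 5.69 × 3.65) = 1.53 / 13.1 = 0.117 V⁻¹.

λ = 0.117 V⁻¹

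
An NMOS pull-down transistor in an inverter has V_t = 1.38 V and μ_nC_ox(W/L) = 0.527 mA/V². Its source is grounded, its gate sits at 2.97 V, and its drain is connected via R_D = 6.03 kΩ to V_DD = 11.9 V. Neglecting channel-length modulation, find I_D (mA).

V_GS = V_G = 2.97 V, so V_ov = 2.97 − 1.38 = 1.59 V.
Assume saturation: I_D = ½ k_n V_ov² = 0.5 × 0.527 × 1.59² = 0.666 mA, giving V_DS = V_DD − I_D R_D = 11.9 − 0.666 × 6.03 = 7.88 V.
V_DS = 7.88 V ≥ V_ov = 1.59 V, confirming saturation.

I_D = 0.666 mA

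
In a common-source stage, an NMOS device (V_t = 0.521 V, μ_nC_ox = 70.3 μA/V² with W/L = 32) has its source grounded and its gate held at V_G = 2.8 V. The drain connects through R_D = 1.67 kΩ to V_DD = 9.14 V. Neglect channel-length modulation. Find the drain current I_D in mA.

I_D = 4.71 mA

V_GS = V_G = 2.8 V, so V_ov = 2.8 − 0.521 = 2.28 V.
k_n = μ_nC_ox · (W/L) = 2.25 mA/V².
Assume saturation: I_D = ½ k_n V_ov² = 0.5 × 2.25 × 2.28² = 5.84 mA, giving V_DS = V_DD − I_D R_D = 9.14 − 5.84 × 1.67 = -0.616 V.
But -0.616 V < V_ov = 2.28 V, so the device is actually in triode.
In triode I_D = k_n[V_ov V_DS − ½ V_DS²] and I_D = (V_DD − V_DS)/R_D. Equating: 1.88 V_DS² − 9.562 V_DS + 9.14 = 0, giving V_DS = 1.28 V (the root below V_ov).
I_D = (9.14 − 1.28) / 1.67 = 4.71 mA.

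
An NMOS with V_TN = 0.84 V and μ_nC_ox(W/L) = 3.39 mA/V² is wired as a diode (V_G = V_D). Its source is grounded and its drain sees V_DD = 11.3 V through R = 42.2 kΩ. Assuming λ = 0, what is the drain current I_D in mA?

I_D = 0.239 mA

With gate tied to drain, V_GS = V_DS ≥ V_GS − V_TN, so the device is in saturation.
KCL at the drain: ½ k_n (V_GS − V_TN)² = (V_DD − V_GS)/R.
Let x = V_GS − 0.84. Then 71.5 x² + x − 10.46 = 0, giving x = 0.375 V (positive root), so V_GS = 1.22 V.
I_D = (V_DD − V_GS)/R = (11.3 − 1.22) / 42.2 = 0.239 mA.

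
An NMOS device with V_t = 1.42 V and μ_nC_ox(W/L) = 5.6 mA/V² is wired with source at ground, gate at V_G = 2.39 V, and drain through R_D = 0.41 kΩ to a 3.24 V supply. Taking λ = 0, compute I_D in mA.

V_GS = V_G = 2.39 V, so V_ov = 2.39 − 1.42 = 0.97 V.
Assume saturation: I_D = ½ k_n V_ov² = 0.5 × 5.6 × 0.97² = 2.63 mA, giving V_DS = V_DD − I_D R_D = 3.24 − 2.63 × 0.41 = 2.16 V.
V_DS = 2.16 V ≥ V_ov = 0.97 V, confirming saturation.

I_D = 2.63 mA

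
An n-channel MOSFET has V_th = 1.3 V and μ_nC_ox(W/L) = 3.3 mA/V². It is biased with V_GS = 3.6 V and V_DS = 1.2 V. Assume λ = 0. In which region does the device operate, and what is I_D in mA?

Triode; I_D = 6.73 mA

V_ov = V_GS − V_th = 3.6 − 1.3 = 2.3 V.
Since V_DS = 1.2 V < V_ov = 2.3 V, the device is in the triode region.
I_D = k_n [V_ov · V_DS − ½ V_DS²] = 3.3 × [2.3 × 1.2 − 0.5 × 1.2²] = 6.73 mA.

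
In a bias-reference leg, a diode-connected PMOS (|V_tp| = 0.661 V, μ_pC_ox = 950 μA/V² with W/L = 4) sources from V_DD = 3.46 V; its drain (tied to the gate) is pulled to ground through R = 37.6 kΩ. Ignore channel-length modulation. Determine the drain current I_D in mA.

I_D = 0.0694 mA

With gate tied to drain, V_SG = V_SD ≥ V_SG − |V_tp|, so the device is in saturation.
k_p = μ_pC_ox · (W/L) = 3.8 mA/V².
KCL at the drain: ½ k_p (V_SG − |V_tp|)² = (V_DD − V_SG)/R.
Let x = V_SG − 0.661. Then 71.4 x² + x − 2.799 = 0, giving x = 0.191 V (positive root), so V_SG = 0.852 V.
I_D = (V_DD − V_SG)/R = (3.46 − 0.852) / 37.6 = 0.0694 mA.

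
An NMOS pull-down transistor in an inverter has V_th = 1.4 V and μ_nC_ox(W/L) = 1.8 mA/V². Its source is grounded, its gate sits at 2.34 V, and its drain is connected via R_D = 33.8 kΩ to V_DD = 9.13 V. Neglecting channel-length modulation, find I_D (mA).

V_GS = V_G = 2.34 V, so V_ov = 2.34 − 1.4 = 0.94 V.
Assume saturation: I_D = ½ k_n V_ov² = 0.5 × 1.8 × 0.94² = 0.795 mA, giving V_DS = V_DD − I_D R_D = 9.13 − 0.795 × 33.8 = -17.7 V.
But -17.7 V < V_ov = 0.94 V, so the device is actually in triode.
In triode I_D = k_n[V_ov V_DS − ½ V_DS²] and I_D = (V_DD − V_DS)/R_D. Equating: 30.4 V_DS² − 58.19 V_DS + 9.13 = 0, giving V_DS = 0.172 V (the root below V_ov).
I_D = (9.13 − 0.172) / 33.8 = 0.265 mA.

I_D = 0.265 mA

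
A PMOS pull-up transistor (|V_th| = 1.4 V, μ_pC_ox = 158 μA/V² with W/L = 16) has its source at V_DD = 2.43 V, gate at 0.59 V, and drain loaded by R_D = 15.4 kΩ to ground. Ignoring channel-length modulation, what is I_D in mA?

V_SG = V_DD − V_G = 2.43 − 0.59 = 1.84 V, so V_ov = 1.84 − 1.4 = 0.44 V.
k_p = μ_pC_ox · (W/L) = 2.528 mA/V².
Assume saturation: I_D = ½ k_p V_ov² = 0.5 × 2.528 × 0.44² = 0.245 mA, giving V_SD = V_DD − I_D R_D = 2.43 − 0.245 × 15.4 = -1.34 V.
But -1.34 V < V_ov = 0.44 V, so the device is actually in triode.
In triode I_D = k_p[V_ov V_SD − ½ V_SD²] and I_D = (V_DD − V_SD)/R_D. Equating: 19.5 V_SD² − 18.13 V_SD + 2.43 = 0, giving V_SD = 0.162 V (the root below V_ov).
I_D = (2.43 − 0.162) / 15.4 = 0.147 mA.

I_D = 0.147 mA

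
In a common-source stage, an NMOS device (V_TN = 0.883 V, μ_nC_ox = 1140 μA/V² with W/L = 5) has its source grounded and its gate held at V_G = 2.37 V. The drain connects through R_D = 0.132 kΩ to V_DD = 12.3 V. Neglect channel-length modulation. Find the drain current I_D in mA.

V_GS = V_G = 2.37 V, so V_ov = 2.37 − 0.883 = 1.49 V.
k_n = μ_nC_ox · (W/L) = 5.7 mA/V².
Assume saturation: I_D = ½ k_n V_ov² = 0.5 × 5.7 × 1.49² = 6.3 mA, giving V_DS = V_DD − I_D R_D = 12.3 − 6.3 × 0.132 = 11.5 V.
V_DS = 11.5 V ≥ V_ov = 1.49 V, confirming saturation.

I_D = 6.30 mA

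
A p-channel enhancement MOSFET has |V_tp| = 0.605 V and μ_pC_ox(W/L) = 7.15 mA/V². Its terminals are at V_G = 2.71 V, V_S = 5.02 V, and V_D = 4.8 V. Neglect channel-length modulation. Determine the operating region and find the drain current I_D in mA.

V_SG = V_S − V_G = 5.02 − 2.71 = 2.31 V; V_SD = V_S − V_D = 5.02 − 4.8 = 0.22 V.
V_ov = V_SG − |V_tp| = 2.31 − 0.605 = 1.7 V.
Since V_SD = 0.22 V < V_ov = 1.7 V, the device is in the triode region.
I_D = k_p [V_ov · V_SD − ½ V_SD²] = 7.15 × [1.7 × 0.22 − 0.5 × 0.22²] = 2.51 mA.

Triode; I_D = 2.51 mA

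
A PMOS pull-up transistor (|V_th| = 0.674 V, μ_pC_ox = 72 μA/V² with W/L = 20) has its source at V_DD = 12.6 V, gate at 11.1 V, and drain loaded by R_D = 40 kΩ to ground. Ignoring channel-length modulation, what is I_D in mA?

I_D = 0.307 mA

V_SG = V_DD − V_G = 12.6 − 11.1 = 1.5 V, so V_ov = 1.5 − 0.674 = 0.826 V.
k_p = μ_pC_ox · (W/L) = 1.44 mA/V².
Assume saturation: I_D = ½ k_p V_ov² = 0.5 × 1.44 × 0.826² = 0.491 mA, giving V_SD = V_DD − I_D R_D = 12.6 − 0.491 × 40 = -7.05 V.
But -7.05 V < V_ov = 0.826 V, so the device is actually in triode.
In triode I_D = k_p[V_ov V_SD − ½ V_SD²] and I_D = (V_DD − V_SD)/R_D. Equating: 28.8 V_SD² − 48.58 V_SD + 12.6 = 0, giving V_SD = 0.32 V (the root below V_ov).
I_D = (12.6 − 0.32) / 40 = 0.307 mA.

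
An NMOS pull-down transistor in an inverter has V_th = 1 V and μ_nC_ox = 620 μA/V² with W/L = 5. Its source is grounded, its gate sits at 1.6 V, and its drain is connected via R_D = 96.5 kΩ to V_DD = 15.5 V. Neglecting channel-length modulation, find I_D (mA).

V_GS = V_G = 1.6 V, so V_ov = 1.6 − 1 = 0.6 V.
k_n = μ_nC_ox · (W/L) = 3.1 mA/V².
Assume saturation: I_D = ½ k_n V_ov² = 0.5 × 3.1 × 0.6² = 0.558 mA, giving V_DS = V_DD − I_D R_D = 15.5 − 0.558 × 96.5 = -38.3 V.
But -38.3 V < V_ov = 0.6 V, so the device is actually in triode.
In triode I_D = k_n[V_ov V_DS − ½ V_DS²] and I_D = (V_DD − V_DS)/R_D. Equating: 150 V_DS² − 180.5 V_DS + 15.5 = 0, giving V_DS = 0.0931 V (the root below V_ov).
I_D = (15.5 − 0.0931) / 96.5 = 0.16 mA.

I_D = 0.160 mA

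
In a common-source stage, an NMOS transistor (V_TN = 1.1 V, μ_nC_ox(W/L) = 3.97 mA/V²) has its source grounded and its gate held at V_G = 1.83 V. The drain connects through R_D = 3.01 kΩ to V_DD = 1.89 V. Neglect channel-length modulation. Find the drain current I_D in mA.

I_D = 0.553 mA

V_GS = V_G = 1.83 V, so V_ov = 1.83 − 1.1 = 0.73 V.
Assume saturation: I_D = ½ k_n V_ov² = 0.5 × 3.97 × 0.73² = 1.06 mA, giving V_DS = V_DD − I_D R_D = 1.89 − 1.06 × 3.01 = -1.29 V.
But -1.29 V < V_ov = 0.73 V, so the device is actually in triode.
In triode I_D = k_n[V_ov V_DS − ½ V_DS²] and I_D = (V_DD − V_DS)/R_D. Equating: 5.97 V_DS² − 9.723 V_DS + 1.89 = 0, giving V_DS = 0.226 V (the root below V_ov).
I_D = (1.89 − 0.226) / 3.01 = 0.553 mA.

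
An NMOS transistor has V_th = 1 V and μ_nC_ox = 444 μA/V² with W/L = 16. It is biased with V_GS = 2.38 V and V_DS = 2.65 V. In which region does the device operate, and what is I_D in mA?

k_n = μ_nC_ox · (W/L) = 7.104 mA/V².
V_ov = V_GS − V_th = 2.38 − 1 = 1.38 V.
Since V_DS = 2.65 V ≥ V_ov = 1.38 V, the device is in saturation.
I_D = ½ k_n V_ov² = 0.5 × 7.104 × 1.38² = 6.76 mA.

Saturation; I_D = 6.76 mA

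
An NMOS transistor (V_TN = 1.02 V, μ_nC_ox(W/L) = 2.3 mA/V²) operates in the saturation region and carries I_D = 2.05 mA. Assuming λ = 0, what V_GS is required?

V_GS = 2.36 V

In saturation I_D = ½ k_n (V_GS − V_TN)², so V_GS − V_TN = √(2 I_D / k_n) = √(2 × 2.05 / 2.3) = 1.34 V.
V_GS = 1.02 + 1.34 = 2.36 V.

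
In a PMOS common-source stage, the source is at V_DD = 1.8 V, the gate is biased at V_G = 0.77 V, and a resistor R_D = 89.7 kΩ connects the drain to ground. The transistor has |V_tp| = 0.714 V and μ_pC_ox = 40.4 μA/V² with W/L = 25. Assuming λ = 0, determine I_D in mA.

I_D = 0.0193 mA

V_SG = V_DD − V_G = 1.8 − 0.77 = 1.03 V, so V_ov = 1.03 − 0.714 = 0.316 V.
k_p = μ_pC_ox · (W/L) = 1.01 mA/V².
Assume saturation: I_D = ½ k_p V_ov² = 0.5 × 1.01 × 0.316² = 0.0504 mA, giving V_SD = V_DD − I_D R_D = 1.8 − 0.0504 × 89.7 = -2.72 V.
But -2.72 V < V_ov = 0.316 V, so the device is actually in triode.
In triode I_D = k_p[V_ov V_SD − ½ V_SD²] and I_D = (V_DD − V_SD)/R_D. Equating: 45.3 V_SD² − 29.63 V_SD + 1.8 = 0, giving V_SD = 0.0678 V (the root below V_ov).
I_D = (1.8 − 0.0678) / 89.7 = 0.0193 mA.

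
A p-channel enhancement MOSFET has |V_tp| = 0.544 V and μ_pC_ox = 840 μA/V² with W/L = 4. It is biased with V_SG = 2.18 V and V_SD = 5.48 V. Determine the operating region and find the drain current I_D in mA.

k_p = μ_pC_ox · (W/L) = 3.36 mA/V².
V_ov = V_SG − |V_tp| = 2.18 − 0.544 = 1.64 V.
Since V_SD = 5.48 V ≥ V_ov = 1.64 V, the device is in saturation.
I_D = ½ k_p V_ov² = 0.5 × 3.36 × 1.64² = 4.5 mA.

Saturation; I_D = 4.50 mA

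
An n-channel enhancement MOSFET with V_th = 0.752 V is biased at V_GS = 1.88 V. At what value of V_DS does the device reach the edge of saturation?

V_DS,sat = 1.13 V

The boundary between triode and saturation is V_DS = V_GS − V_th = V_ov.
V_ov = 1.88 − 0.752 = 1.13 V.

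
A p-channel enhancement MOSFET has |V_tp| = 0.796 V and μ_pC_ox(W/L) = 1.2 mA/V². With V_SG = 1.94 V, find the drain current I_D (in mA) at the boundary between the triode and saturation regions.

At the boundary V_SD = V_ov = V_SG − |V_tp| = 1.94 − 0.796 = 1.14 V.
I_D = ½ k_p V_ov² = 0.5 × 1.2 × 1.14² = 0.785 mA.

I_D = 0.785 mA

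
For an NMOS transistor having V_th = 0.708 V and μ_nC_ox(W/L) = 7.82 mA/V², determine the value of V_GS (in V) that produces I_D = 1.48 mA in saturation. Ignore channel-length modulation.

V_GS = 1.32 V

In saturation I_D = ½ k_n (V_GS − V_th)², so V_GS − V_th = √(2 I_D / k_n) = √(2 × 1.48 / 7.82) = 0.615 V.
V_GS = 0.708 + 0.615 = 1.32 V.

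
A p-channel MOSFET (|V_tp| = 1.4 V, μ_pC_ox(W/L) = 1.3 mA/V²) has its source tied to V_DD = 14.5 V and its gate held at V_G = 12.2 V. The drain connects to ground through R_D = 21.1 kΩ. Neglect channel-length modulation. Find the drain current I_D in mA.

I_D = 0.527 mA

V_SG = V_DD − V_G = 14.5 − 12.2 = 2.3 V, so V_ov = 2.3 − 1.4 = 0.9 V.
Assume saturation: I_D = ½ k_p V_ov² = 0.5 × 1.3 × 0.9² = 0.527 mA, giving V_SD = V_DD − I_D R_D = 14.5 − 0.527 × 21.1 = 3.39 V.
V_SD = 3.39 V ≥ V_ov = 0.9 V, confirming saturation.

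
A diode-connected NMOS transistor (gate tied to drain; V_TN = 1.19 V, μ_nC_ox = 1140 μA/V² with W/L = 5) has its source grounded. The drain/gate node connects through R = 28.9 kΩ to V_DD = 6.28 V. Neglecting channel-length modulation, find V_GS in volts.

With gate tied to drain, V_GS = V_DS ≥ V_GS − V_TN, so the device is in saturation.
k_n = μ_nC_ox · (W/L) = 5.7 mA/V².
KCL at the drain: ½ k_n (V_GS − V_TN)² = (V_DD − V_GS)/R.
Let x = V_GS − 1.19. Then 82.4 x² + x − 5.09 = 0, giving x = 0.243 V (positive root), so V_GS = 1.43 V.
I_D = (V_DD − V_GS)/R = (6.28 − 1.43) / 28.9 = 0.168 mA.

V_GS = 1.43 V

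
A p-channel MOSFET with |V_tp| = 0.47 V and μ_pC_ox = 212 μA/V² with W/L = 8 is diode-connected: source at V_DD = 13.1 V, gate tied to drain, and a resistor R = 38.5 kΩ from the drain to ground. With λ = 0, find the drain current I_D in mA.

I_D = 0.312 mA

With gate tied to drain, V_SG = V_SD ≥ V_SG − |V_tp|, so the device is in saturation.
k_p = μ_pC_ox · (W/L) = 1.696 mA/V².
KCL at the drain: ½ k_p (V_SG − |V_tp|)² = (V_DD − V_SG)/R.
Let x = V_SG − 0.47. Then 32.6 x² + x − 12.63 = 0, giving x = 0.607 V (positive root), so V_SG = 1.08 V.
I_D = (V_DD − V_SG)/R = (13.1 − 1.08) / 38.5 = 0.312 mA.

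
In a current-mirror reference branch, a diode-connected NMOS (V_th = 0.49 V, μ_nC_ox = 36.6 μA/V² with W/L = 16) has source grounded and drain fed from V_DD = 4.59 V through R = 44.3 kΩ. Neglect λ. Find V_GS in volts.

With gate tied to drain, V_GS = V_DS ≥ V_GS − V_th, so the device is in saturation.
k_n = μ_nC_ox · (W/L) = 0.5856 mA/V².
KCL at the drain: ½ k_n (V_GS − V_th)² = (V_DD − V_GS)/R.
Let x = V_GS − 0.49. Then 13 x² + x − 4.1 = 0, giving x = 0.525 V (positive root), so V_GS = 1.01 V.
I_D = (V_DD − V_GS)/R = (4.59 − 1.01) / 44.3 = 0.0807 mA.

V_GS = 1.01 V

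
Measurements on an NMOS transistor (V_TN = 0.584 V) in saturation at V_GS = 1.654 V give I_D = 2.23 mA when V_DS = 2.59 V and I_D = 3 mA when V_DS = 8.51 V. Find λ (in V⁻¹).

λ = 0.0687 V⁻¹

With V_GS fixed, I_D ∝ (1 + λ V_DS) in saturation, so I_D2/I_D1 = (1 + λ V_DS2)/(1 + λ V_DS1).
3/2.23 = 1.345 = (1 + 8.51 λ)/(1 + 2.59 λ).
Solving: λ (I_D1 V_DS2 − I_D2 V_DS1) = I_D2 − I_D1, so λ = (3 − 2.23) / (2.23 × 8.51 − 3 × 2.59) = 0.77 / 11.2 = 0.0687 V⁻¹.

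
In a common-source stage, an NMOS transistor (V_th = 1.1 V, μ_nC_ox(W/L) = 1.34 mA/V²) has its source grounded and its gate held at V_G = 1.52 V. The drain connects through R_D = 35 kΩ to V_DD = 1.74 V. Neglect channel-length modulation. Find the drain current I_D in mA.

I_D = 0.0470 mA

V_GS = V_G = 1.52 V, so V_ov = 1.52 − 1.1 = 0.42 V.
Assume saturation: I_D = ½ k_n V_ov² = 0.5 × 1.34 × 0.42² = 0.118 mA, giving V_DS = V_DD − I_D R_D = 1.74 − 0.118 × 35 = -2.4 V.
But -2.4 V < V_ov = 0.42 V, so the device is actually in triode.
In triode I_D = k_n[V_ov V_DS − ½ V_DS²] and I_D = (V_DD − V_DS)/R_D. Equating: 23.5 V_DS² − 20.7 V_DS + 1.74 = 0, giving V_DS = 0.0941 V (the root below V_ov).
I_D = (1.74 − 0.0941) / 35 = 0.047 mA.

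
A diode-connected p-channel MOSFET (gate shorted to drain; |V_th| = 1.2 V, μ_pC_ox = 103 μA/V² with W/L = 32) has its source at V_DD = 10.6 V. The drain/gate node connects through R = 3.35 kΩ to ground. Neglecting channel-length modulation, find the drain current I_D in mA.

With gate tied to drain, V_SG = V_SD ≥ V_SG − |V_th|, so the device is in saturation.
k_p = μ_pC_ox · (W/L) = 3.296 mA/V².
KCL at the drain: ½ k_p (V_SG − |V_th|)² = (V_DD − V_SG)/R.
Let x = V_SG − 1.2. Then 5.52 x² + x − 9.4 = 0, giving x = 1.22 V (positive root), so V_SG = 2.42 V.
I_D = (V_DD − V_SG)/R = (10.6 − 2.42) / 3.35 = 2.44 mA.

I_D = 2.44 mA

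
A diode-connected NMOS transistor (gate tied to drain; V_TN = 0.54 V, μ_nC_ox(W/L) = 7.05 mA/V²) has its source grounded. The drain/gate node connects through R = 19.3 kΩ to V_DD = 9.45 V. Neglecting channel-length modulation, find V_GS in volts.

V_GS = 0.895 V

With gate tied to drain, V_GS = V_DS ≥ V_GS − V_TN, so the device is in saturation.
KCL at the drain: ½ k_n (V_GS − V_TN)² = (V_DD − V_GS)/R.
Let x = V_GS − 0.54. Then 68 x² + x − 8.91 = 0, giving x = 0.355 V (positive root), so V_GS = 0.895 V.
I_D = (V_DD − V_GS)/R = (9.45 − 0.895) / 19.3 = 0.443 mA.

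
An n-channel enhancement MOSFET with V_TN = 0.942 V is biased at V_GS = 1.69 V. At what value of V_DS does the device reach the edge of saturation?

V_DS,sat = 0.748 V

The boundary between triode and saturation is V_DS = V_GS − V_TN = V_ov.
V_ov = 1.69 − 0.942 = 0.748 V.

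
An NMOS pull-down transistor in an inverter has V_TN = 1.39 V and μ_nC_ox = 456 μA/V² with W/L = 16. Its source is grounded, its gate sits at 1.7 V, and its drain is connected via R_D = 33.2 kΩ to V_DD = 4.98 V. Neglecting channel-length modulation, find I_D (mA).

V_GS = V_G = 1.7 V, so V_ov = 1.7 − 1.39 = 0.31 V.
k_n = μ_nC_ox · (W/L) = 7.296 mA/V².
Assume saturation: I_D = ½ k_n V_ov² = 0.5 × 7.296 × 0.31² = 0.351 mA, giving V_DS = V_DD − I_D R_D = 4.98 − 0.351 × 33.2 = -6.66 V.
But -6.66 V < V_ov = 0.31 V, so the device is actually in triode.
In triode I_D = k_n[V_ov V_DS − ½ V_DS²] and I_D = (V_DD − V_DS)/R_D. Equating: 121 V_DS² − 76.09 V_DS + 4.98 = 0, giving V_DS = 0.0742 V (the root below V_ov).
I_D = (4.98 − 0.0742) / 33.2 = 0.148 mA.

I_D = 0.148 mA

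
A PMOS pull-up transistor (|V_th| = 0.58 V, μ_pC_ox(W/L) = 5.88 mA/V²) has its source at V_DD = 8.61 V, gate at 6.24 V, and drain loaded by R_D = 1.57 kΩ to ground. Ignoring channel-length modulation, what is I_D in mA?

I_D = 5.11 mA

V_SG = V_DD − V_G = 8.61 − 6.24 = 2.37 V, so V_ov = 2.37 − 0.58 = 1.79 V.
Assume saturation: I_D = ½ k_p V_ov² = 0.5 × 5.88 × 1.79² = 9.42 mA, giving V_SD = V_DD − I_D R_D = 8.61 − 9.42 × 1.57 = -6.18 V.
But -6.18 V < V_ov = 1.79 V, so the device is actually in triode.
In triode I_D = k_p[V_ov V_SD − ½ V_SD²] and I_D = (V_DD − V_SD)/R_D. Equating: 4.62 V_SD² − 17.52 V_SD + 8.61 = 0, giving V_SD = 0.58 V (the root below V_ov).
I_D = (8.61 − 0.58) / 1.57 = 5.11 mA.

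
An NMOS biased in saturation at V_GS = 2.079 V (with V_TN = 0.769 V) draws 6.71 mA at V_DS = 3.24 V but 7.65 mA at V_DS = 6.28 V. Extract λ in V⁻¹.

λ = 0.0542 V⁻¹

With V_GS fixed, I_D ∝ (1 + λ V_DS) in saturation, so I_D2/I_D1 = (1 + λ V_DS2)/(1 + λ V_DS1).
7.65/6.71 = 1.14 = (1 + 6.28 λ)/(1 + 3.24 λ).
Solving: λ (I_D1 V_DS2 − I_D2 V_DS1) = I_D2 − I_D1, so λ = (7.65 − 6.71) / (6.71 × 6.28 − 7.65 × 3.24) = 0.94 / 17.4 = 0.0542 V⁻¹.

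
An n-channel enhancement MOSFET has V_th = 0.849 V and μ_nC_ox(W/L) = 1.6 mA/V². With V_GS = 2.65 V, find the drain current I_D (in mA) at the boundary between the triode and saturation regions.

I_D = 2.59 mA

At the boundary V_DS = V_ov = V_GS − V_th = 2.65 − 0.849 = 1.8 V.
I_D = ½ k_n V_ov² = 0.5 × 1.6 × 1.8² = 2.59 mA.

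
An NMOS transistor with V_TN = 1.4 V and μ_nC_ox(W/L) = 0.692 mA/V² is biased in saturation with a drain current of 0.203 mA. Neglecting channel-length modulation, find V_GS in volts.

V_GS = 2.17 V

In saturation I_D = ½ k_n (V_GS − V_TN)², so V_GS − V_TN = √(2 I_D / k_n) = √(2 × 0.203 / 0.692) = 0.766 V.
V_GS = 1.4 + 0.766 = 2.17 V.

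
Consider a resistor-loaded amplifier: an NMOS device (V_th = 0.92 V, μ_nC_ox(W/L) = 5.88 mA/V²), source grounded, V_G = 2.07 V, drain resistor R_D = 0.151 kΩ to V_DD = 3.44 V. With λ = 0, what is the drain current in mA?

I_D = 3.89 mA

V_GS = V_G = 2.07 V, so V_ov = 2.07 − 0.92 = 1.15 V.
Assume saturation: I_D = ½ k_n V_ov² = 0.5 × 5.88 × 1.15² = 3.89 mA, giving V_DS = V_DD − I_D R_D = 3.44 − 3.89 × 0.151 = 2.85 V.
V_DS = 2.85 V ≥ V_ov = 1.15 V, confirming saturation.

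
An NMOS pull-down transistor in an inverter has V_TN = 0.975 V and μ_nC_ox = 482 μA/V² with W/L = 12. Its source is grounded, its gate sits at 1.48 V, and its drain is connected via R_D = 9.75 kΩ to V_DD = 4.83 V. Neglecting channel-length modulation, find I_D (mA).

V_GS = V_G = 1.48 V, so V_ov = 1.48 − 0.975 = 0.505 V.
k_n = μ_nC_ox · (W/L) = 5.784 mA/V².
Assume saturation: I_D = ½ k_n V_ov² = 0.5 × 5.784 × 0.505² = 0.738 mA, giving V_DS = V_DD − I_D R_D = 4.83 − 0.738 × 9.75 = -2.36 V.
But -2.36 V < V_ov = 0.505 V, so the device is actually in triode.
In triode I_D = k_n[V_ov V_DS − ½ V_DS²] and I_D = (V_DD − V_DS)/R_D. Equating: 28.2 V_DS² − 29.48 V_DS + 4.83 = 0, giving V_DS = 0.203 V (the root below V_ov).
I_D = (4.83 − 0.203) / 9.75 = 0.475 mA.

I_D = 0.475 mA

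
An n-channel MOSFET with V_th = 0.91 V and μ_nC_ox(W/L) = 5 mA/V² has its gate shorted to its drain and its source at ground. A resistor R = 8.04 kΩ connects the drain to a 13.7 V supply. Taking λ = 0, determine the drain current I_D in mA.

With gate tied to drain, V_GS = V_DS ≥ V_GS − V_th, so the device is in saturation.
KCL at the drain: ½ k_n (V_GS − V_th)² = (V_DD − V_GS)/R.
Let x = V_GS − 0.91. Then 20.1 x² + x − 12.79 = 0, giving x = 0.773 V (positive root), so V_GS = 1.68 V.
I_D = (V_DD − V_GS)/R = (13.7 − 1.68) / 8.04 = 1.49 mA.

I_D = 1.49 mA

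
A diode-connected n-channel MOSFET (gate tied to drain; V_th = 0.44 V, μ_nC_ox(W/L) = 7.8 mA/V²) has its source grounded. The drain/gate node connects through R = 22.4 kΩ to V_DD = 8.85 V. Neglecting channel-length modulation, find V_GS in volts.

With gate tied to drain, V_GS = V_DS ≥ V_GS − V_th, so the device is in saturation.
KCL at the drain: ½ k_n (V_GS − V_th)² = (V_DD − V_GS)/R.
Let x = V_GS − 0.44. Then 87.4 x² + x − 8.41 = 0, giving x = 0.305 V (positive root), so V_GS = 0.745 V.
I_D = (V_DD − V_GS)/R = (8.85 − 0.745) / 22.4 = 0.362 mA.

V_GS = 0.745 V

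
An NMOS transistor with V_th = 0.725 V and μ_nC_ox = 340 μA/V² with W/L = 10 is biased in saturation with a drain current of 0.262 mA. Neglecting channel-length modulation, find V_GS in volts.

V_GS = 1.12 V

k_n = μ_nC_ox · (W/L) = 3.4 mA/V².
In saturation I_D = ½ k_n (V_GS − V_th)², so V_GS − V_th = √(2 I_D / k_n) = √(2 × 0.262 / 3.4) = 0.393 V.
V_GS = 0.725 + 0.393 = 1.12 V.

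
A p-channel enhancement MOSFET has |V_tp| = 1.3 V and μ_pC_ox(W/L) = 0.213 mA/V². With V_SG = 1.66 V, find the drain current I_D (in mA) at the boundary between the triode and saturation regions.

At the boundary V_SD = V_ov = V_SG − |V_tp| = 1.66 − 1.3 = 0.36 V.
I_D = ½ k_p V_ov² = 0.5 × 0.213 × 0.36² = 0.0138 mA.

I_D = 0.0138 mA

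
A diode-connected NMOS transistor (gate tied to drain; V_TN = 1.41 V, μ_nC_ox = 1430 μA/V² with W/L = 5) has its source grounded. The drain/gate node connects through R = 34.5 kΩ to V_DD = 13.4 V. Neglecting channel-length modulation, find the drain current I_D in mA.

I_D = 0.339 mA

With gate tied to drain, V_GS = V_DS ≥ V_GS − V_TN, so the device is in saturation.
k_n = μ_nC_ox · (W/L) = 7.15 mA/V².
KCL at the drain: ½ k_n (V_GS − V_TN)² = (V_DD − V_GS)/R.
Let x = V_GS − 1.41. Then 123 x² + x − 11.99 = 0, giving x = 0.308 V (positive root), so V_GS = 1.72 V.
I_D = (V_DD − V_GS)/R = (13.4 − 1.72) / 34.5 = 0.339 mA.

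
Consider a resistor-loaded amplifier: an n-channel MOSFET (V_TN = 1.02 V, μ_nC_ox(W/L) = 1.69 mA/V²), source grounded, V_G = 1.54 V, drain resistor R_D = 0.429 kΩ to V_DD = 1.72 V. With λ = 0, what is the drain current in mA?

I_D = 0.228 mA

V_GS = V_G = 1.54 V, so V_ov = 1.54 − 1.02 = 0.52 V.
Assume saturation: I_D = ½ k_n V_ov² = 0.5 × 1.69 × 0.52² = 0.228 mA, giving V_DS = V_DD − I_D R_D = 1.72 − 0.228 × 0.429 = 1.62 V.
V_DS = 1.62 V ≥ V_ov = 0.52 V, confirming saturation.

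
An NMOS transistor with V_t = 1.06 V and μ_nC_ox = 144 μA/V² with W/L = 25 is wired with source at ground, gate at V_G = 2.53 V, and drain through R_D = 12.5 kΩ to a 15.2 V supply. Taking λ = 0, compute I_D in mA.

V_GS = V_G = 2.53 V, so V_ov = 2.53 − 1.06 = 1.47 V.
k_n = μ_nC_ox · (W/L) = 3.6 mA/V².
Assume saturation: I_D = ½ k_n V_ov² = 0.5 × 3.6 × 1.47² = 3.89 mA, giving V_DS = V_DD − I_D R_D = 15.2 − 3.89 × 12.5 = -33.4 V.
But -33.4 V < V_ov = 1.47 V, so the device is actually in triode.
In triode I_D = k_n[V_ov V_DS − ½ V_DS²] and I_D = (V_DD − V_DS)/R_D. Equating: 22.5 V_DS² − 67.15 V_DS + 15.2 = 0, giving V_DS = 0.247 V (the root below V_ov).
I_D = (15.2 − 0.247) / 12.5 = 1.2 mA.

I_D = 1.20 mA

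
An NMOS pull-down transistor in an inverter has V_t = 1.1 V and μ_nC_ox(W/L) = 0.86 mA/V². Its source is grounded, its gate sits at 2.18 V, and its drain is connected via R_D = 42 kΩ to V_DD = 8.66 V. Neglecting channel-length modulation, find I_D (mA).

I_D = 0.200 mA

V_GS = V_G = 2.18 V, so V_ov = 2.18 − 1.1 = 1.08 V.
Assume saturation: I_D = ½ k_n V_ov² = 0.5 × 0.86 × 1.08² = 0.502 mA, giving V_DS = V_DD − I_D R_D = 8.66 − 0.502 × 42 = -12.4 V.
But -12.4 V < V_ov = 1.08 V, so the device is actually in triode.
In triode I_D = k_n[V_ov V_DS − ½ V_DS²] and I_D = (V_DD − V_DS)/R_D. Equating: 18.1 V_DS² − 40.01 V_DS + 8.66 = 0, giving V_DS = 0.243 V (the root below V_ov).
I_D = (8.66 − 0.243) / 42 = 0.2 mA.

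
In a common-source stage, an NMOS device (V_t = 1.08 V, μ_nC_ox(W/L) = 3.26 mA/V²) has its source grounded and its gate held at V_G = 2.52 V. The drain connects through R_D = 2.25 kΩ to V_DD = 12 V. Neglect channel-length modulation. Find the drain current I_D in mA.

V_GS = V_G = 2.52 V, so V_ov = 2.52 − 1.08 = 1.44 V.
Assume saturation: I_D = ½ k_n V_ov² = 0.5 × 3.26 × 1.44² = 3.38 mA, giving V_DS = V_DD − I_D R_D = 12 − 3.38 × 2.25 = 4.4 V.
V_DS = 4.4 V ≥ V_ov = 1.44 V, confirming saturation.

I_D = 3.38 mA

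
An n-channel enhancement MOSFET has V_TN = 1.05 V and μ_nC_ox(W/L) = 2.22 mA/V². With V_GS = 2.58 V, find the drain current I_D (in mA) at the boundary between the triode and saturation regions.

I_D = 2.60 mA

At the boundary V_DS = V_ov = V_GS − V_TN = 2.58 − 1.05 = 1.53 V.
I_D = ½ k_n V_ov² = 0.5 × 2.22 × 1.53² = 2.6 mA.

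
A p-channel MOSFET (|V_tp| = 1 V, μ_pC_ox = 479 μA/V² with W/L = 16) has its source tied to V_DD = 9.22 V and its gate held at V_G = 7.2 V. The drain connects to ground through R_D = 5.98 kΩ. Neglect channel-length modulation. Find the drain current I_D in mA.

I_D = 1.51 mA

V_SG = V_DD − V_G = 9.22 − 7.2 = 2.02 V, so V_ov = 2.02 − 1 = 1.02 V.
k_p = μ_pC_ox · (W/L) = 7.664 mA/V².
Assume saturation: I_D = ½ k_p V_ov² = 0.5 × 7.664 × 1.02² = 3.99 mA, giving V_SD = V_DD − I_D R_D = 9.22 − 3.99 × 5.98 = -14.6 V.
But -14.6 V < V_ov = 1.02 V, so the device is actually in triode.
In triode I_D = k_p[V_ov V_SD − ½ V_SD²] and I_D = (V_DD − V_SD)/R_D. Equating: 22.9 V_SD² − 47.75 V_SD + 9.22 = 0, giving V_SD = 0.215 V (the root below V_ov).
I_D = (9.22 − 0.215) / 5.98 = 1.51 mA.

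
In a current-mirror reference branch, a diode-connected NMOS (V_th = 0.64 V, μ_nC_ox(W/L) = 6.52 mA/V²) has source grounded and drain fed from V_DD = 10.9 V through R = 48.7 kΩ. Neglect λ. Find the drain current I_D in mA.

I_D = 0.206 mA

With gate tied to drain, V_GS = V_DS ≥ V_GS − V_th, so the device is in saturation.
KCL at the drain: ½ k_n (V_GS − V_th)² = (V_DD − V_GS)/R.
Let x = V_GS − 0.64. Then 159 x² + x − 10.26 = 0, giving x = 0.251 V (positive root), so V_GS = 0.891 V.
I_D = (V_DD − V_GS)/R = (10.9 − 0.891) / 48.7 = 0.206 mA.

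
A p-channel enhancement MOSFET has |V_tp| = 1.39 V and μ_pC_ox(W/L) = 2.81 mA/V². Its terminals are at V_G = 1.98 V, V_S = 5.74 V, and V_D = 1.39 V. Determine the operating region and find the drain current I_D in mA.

V_SG = V_S − V_G = 5.74 − 1.98 = 3.76 V; V_SD = V_S − V_D = 5.74 − 1.39 = 4.35 V.
V_ov = V_SG − |V_tp| = 3.76 − 1.39 = 2.37 V.
Since V_SD = 4.35 V ≥ V_ov = 2.37 V, the device is in saturation.
I_D = ½ k_p V_ov² = 0.5 × 2.81 × 2.37² = 7.89 mA.

Saturation; I_D = 7.89 mA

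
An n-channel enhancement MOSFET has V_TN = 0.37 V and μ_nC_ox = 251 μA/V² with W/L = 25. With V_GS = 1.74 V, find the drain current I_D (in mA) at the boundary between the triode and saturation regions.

At the boundary V_DS = V_ov = V_GS − V_TN = 1.74 − 0.37 = 1.37 V.
k_n = μ_nC_ox · (W/L) = 6.275 mA/V².
I_D = ½ k_n V_ov² = 0.5 × 6.275 × 1.37² = 5.89 mA.

I_D = 5.89 mA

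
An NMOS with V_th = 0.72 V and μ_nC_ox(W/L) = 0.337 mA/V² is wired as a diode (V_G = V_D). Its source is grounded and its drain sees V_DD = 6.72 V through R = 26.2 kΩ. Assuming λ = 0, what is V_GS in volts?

V_GS = 1.78 V

With gate tied to drain, V_GS = V_DS ≥ V_GS − V_th, so the device is in saturation.
KCL at the drain: ½ k_n (V_GS − V_th)² = (V_DD − V_GS)/R.
Let x = V_GS − 0.72. Then 4.41 x² + x − 6 = 0, giving x = 1.06 V (positive root), so V_GS = 1.78 V.
I_D = (V_DD − V_GS)/R = (6.72 − 1.78) / 26.2 = 0.189 mA.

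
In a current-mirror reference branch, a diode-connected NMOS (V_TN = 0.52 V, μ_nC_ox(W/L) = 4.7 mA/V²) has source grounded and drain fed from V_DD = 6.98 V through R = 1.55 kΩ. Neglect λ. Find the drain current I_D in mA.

I_D = 3.39 mA

With gate tied to drain, V_GS = V_DS ≥ V_GS − V_TN, so the device is in saturation.
KCL at the drain: ½ k_n (V_GS − V_TN)² = (V_DD − V_GS)/R.
Let x = V_GS − 0.52. Then 3.64 x² + x − 6.46 = 0, giving x = 1.2 V (positive root), so V_GS = 1.72 V.
I_D = (V_DD − V_GS)/R = (6.98 − 1.72) / 1.55 = 3.39 mA.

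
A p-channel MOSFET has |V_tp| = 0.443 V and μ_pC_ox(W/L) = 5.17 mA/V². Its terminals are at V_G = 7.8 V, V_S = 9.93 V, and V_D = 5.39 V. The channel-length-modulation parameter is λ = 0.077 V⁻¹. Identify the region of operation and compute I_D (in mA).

Saturation; I_D = 9.93 mA

V_SG = V_S − V_G = 9.93 − 7.8 = 2.13 V; V_SD = V_S − V_D = 9.93 − 5.39 = 4.54 V.
V_ov = V_SG − |V_tp| = 2.13 − 0.443 = 1.69 V.
Since V_SD = 4.54 V ≥ V_ov = 1.69 V, the device is in saturation.
I_D = ½ k_p V_ov² (1 + λ V_SD) = 0.5 × 5.17 × 1.69² × (1 + 0.077 × 4.54) = 9.93 mA.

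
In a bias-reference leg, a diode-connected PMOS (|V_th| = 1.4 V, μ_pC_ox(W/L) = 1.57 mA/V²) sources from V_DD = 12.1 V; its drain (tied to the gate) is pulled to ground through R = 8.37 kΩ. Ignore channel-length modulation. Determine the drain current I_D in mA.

With gate tied to drain, V_SG = V_SD ≥ V_SG − |V_th|, so the device is in saturation.
KCL at the drain: ½ k_p (V_SG − |V_th|)² = (V_DD − V_SG)/R.
Let x = V_SG − 1.4. Then 6.57 x² + x − 10.7 = 0, giving x = 1.2 V (positive root), so V_SG = 2.6 V.
I_D = (V_DD − V_SG)/R = (12.1 − 2.6) / 8.37 = 1.13 mA.

I_D = 1.13 mA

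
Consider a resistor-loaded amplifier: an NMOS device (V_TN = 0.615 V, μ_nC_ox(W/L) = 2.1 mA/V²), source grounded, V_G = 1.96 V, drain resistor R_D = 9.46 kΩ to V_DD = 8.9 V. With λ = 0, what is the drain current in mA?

V_GS = V_G = 1.96 V, so V_ov = 1.96 − 0.615 = 1.34 V.
Assume saturation: I_D = ½ k_n V_ov² = 0.5 × 2.1 × 1.34² = 1.9 mA, giving V_DS = V_DD − I_D R_D = 8.9 − 1.9 × 9.46 = -9.07 V.
But -9.07 V < V_ov = 1.34 V, so the device is actually in triode.
In triode I_D = k_n[V_ov V_DS − ½ V_DS²] and I_D = (V_DD − V_DS)/R_D. Equating: 9.93 V_DS² − 27.72 V_DS + 8.9 = 0, giving V_DS = 0.37 V (the root below V_ov).
I_D = (8.9 − 0.37) / 9.46 = 0.902 mA.

I_D = 0.902 mA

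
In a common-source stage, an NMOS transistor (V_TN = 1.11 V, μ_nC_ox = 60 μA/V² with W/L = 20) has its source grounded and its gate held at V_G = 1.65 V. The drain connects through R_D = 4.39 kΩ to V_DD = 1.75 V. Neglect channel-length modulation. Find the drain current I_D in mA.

I_D = 0.175 mA

V_GS = V_G = 1.65 V, so V_ov = 1.65 − 1.11 = 0.54 V.
k_n = μ_nC_ox · (W/L) = 1.2 mA/V².
Assume saturation: I_D = ½ k_n V_ov² = 0.5 × 1.2 × 0.54² = 0.175 mA, giving V_DS = V_DD − I_D R_D = 1.75 − 0.175 × 4.39 = 0.982 V.
V_DS = 0.982 V ≥ V_ov = 0.54 V, confirming saturation.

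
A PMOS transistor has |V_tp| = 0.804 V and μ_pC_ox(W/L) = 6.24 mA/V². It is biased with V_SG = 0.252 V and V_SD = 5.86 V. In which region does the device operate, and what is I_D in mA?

Cutoff; I_D = 0 mA

V_SG = 0.252 V < |V_tp| = 0.804 V, so the transistor is in cutoff.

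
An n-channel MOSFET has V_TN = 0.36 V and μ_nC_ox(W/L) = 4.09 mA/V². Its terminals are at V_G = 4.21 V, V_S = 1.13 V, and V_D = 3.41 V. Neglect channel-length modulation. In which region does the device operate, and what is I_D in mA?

V_GS = V_G − V_S = 4.21 − 1.13 = 3.08 V; V_DS = V_D − V_S = 3.41 − 1.13 = 2.28 V.
V_ov = V_GS − V_TN = 3.08 − 0.36 = 2.72 V.
Since V_DS = 2.28 V < V_ov = 2.72 V, the device is in the triode region.
I_D = k_n [V_ov · V_DS − ½ V_DS²] = 4.09 × [2.72 × 2.28 − 0.5 × 2.28²] = 14.7 mA.

Triode; I_D = 14.7 mA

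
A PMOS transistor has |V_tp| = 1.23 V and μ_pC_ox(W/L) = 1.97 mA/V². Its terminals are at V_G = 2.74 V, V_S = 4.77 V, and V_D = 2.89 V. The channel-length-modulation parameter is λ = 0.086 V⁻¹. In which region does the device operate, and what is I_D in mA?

V_SG = V_S − V_G = 4.77 − 2.74 = 2.03 V; V_SD = V_S − V_D = 4.77 − 2.89 = 1.88 V.
V_ov = V_SG − |V_tp| = 2.03 − 1.23 = 0.8 V.
Since V_SD = 1.88 V ≥ V_ov = 0.8 V, the device is in saturation.
I_D = ½ k_p V_ov² (1 + λ V_SD) = 0.5 × 1.97 × 0.8² × (1 + 0.086 × 1.88) = 0.732 mA.

Saturation; I_D = 0.732 mA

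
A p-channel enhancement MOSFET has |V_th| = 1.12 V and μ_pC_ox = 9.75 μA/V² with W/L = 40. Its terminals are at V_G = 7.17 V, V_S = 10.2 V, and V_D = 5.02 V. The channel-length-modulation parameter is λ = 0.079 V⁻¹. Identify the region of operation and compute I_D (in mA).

Saturation; I_D = 1.00 mA

V_SG = V_S − V_G = 10.2 − 7.17 = 3.03 V; V_SD = V_S − V_D = 10.2 − 5.02 = 5.18 V.
k_p = μ_pC_ox · (W/L) = 0.39 mA/V².
V_ov = V_SG − |V_th| = 3.03 − 1.12 = 1.91 V.
Since V_SD = 5.18 V ≥ V_ov = 1.91 V, the device is in saturation.
I_D = ½ k_p V_ov² (1 + λ V_SD) = 0.5 × 0.39 × 1.91² × (1 + 0.079 × 5.18) = 1 mA.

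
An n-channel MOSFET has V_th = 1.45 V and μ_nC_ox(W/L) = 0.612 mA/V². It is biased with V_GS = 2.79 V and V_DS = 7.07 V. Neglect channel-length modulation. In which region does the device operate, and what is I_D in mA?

Saturation; I_D = 0.549 mA

V_ov = V_GS − V_th = 2.79 − 1.45 = 1.34 V.
Since V_DS = 7.07 V ≥ V_ov = 1.34 V, the device is in saturation.
I_D = ½ k_n V_ov² = 0.5 × 0.612 × 1.34² = 0.549 mA.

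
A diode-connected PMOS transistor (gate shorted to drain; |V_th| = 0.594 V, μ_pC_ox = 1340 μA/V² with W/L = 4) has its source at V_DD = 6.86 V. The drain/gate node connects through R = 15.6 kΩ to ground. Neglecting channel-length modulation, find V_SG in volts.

V_SG = 0.969 V

With gate tied to drain, V_SG = V_SD ≥ V_SG − |V_th|, so the device is in saturation.
k_p = μ_pC_ox · (W/L) = 5.36 mA/V².
KCL at the drain: ½ k_p (V_SG − |V_th|)² = (V_DD − V_SG)/R.
Let x = V_SG − 0.594. Then 41.8 x² + x − 6.266 = 0, giving x = 0.375 V (positive root), so V_SG = 0.969 V.
I_D = (V_DD − V_SG)/R = (6.86 − 0.969) / 15.6 = 0.378 mA.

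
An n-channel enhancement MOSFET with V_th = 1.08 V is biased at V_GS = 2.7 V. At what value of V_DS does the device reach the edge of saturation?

V_DS,sat = 1.62 V

The boundary between triode and saturation is V_DS = V_GS − V_th = V_ov.
V_ov = 2.7 − 1.08 = 1.62 V.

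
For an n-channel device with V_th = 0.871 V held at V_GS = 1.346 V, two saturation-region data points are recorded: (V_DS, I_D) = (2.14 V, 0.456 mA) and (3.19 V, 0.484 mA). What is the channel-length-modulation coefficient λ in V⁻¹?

With V_GS fixed, I_D ∝ (1 + λ V_DS) in saturation, so I_D2/I_D1 = (1 + λ V_DS2)/(1 + λ V_DS1).
0.484/0.456 = 1.061 = (1 + 3.19 λ)/(1 + 2.14 λ).
Solving: λ (I_D1 V_DS2 − I_D2 V_DS1) = I_D2 − I_D1, so λ = (0.484 − 0.456) / (0.456 × 3.19 − 0.484 × 2.14) = 0.028 / 0.419 = 0.0668 V⁻¹.

λ = 0.0668 V⁻¹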